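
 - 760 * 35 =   -  26600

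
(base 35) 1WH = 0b100100111010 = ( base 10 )2362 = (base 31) 2e6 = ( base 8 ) 4472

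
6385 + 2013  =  8398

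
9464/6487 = 1 + 229/499= 1.46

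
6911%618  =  113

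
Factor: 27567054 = 2^1 * 3^4  *  170167^1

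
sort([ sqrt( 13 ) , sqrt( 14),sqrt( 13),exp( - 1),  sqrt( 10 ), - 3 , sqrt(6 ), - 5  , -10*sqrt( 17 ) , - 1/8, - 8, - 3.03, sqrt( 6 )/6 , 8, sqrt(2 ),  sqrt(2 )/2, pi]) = [ - 10*sqrt (17 ), - 8, - 5, - 3.03, - 3, - 1/8,exp ( - 1 ),sqrt(6 )/6 , sqrt ( 2 ) /2, sqrt(2 ), sqrt(6 ), pi , sqrt(10) , sqrt(13) , sqrt(13), sqrt( 14), 8]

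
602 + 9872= 10474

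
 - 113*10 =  - 1130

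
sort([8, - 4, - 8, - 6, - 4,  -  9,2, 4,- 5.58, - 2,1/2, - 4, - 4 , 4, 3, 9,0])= [ - 9, - 8, - 6 , - 5.58, - 4, - 4, - 4, - 4, - 2,  0,1/2,2,  3,4,4,8,9 ] 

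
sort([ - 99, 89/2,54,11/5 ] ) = [-99, 11/5, 89/2,54] 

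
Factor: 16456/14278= 2^2*17^1 * 59^( - 1 ) = 68/59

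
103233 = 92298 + 10935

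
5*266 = 1330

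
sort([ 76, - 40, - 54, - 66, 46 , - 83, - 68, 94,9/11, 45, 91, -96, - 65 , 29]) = [ - 96 , - 83, -68 ,-66, - 65 , - 54, - 40, 9/11 , 29,  45,46,76, 91, 94] 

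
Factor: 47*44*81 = 167508 = 2^2*3^4*11^1*47^1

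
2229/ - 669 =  - 743/223 =- 3.33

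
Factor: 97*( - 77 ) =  - 7469 = - 7^1* 11^1*97^1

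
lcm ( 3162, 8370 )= 142290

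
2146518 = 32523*66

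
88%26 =10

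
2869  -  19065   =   - 16196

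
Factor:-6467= - 29^1 * 223^1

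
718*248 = 178064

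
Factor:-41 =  - 41^1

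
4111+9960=14071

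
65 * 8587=558155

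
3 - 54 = - 51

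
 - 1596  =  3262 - 4858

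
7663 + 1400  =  9063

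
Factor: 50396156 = 2^2*97^1*129887^1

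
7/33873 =1/4839 = 0.00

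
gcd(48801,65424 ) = 3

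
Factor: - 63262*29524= - 1867747288= - 2^3*11^2*47^1*61^1*673^1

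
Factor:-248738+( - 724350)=- 973088= -  2^5 * 47^1*647^1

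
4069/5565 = 4069/5565 = 0.73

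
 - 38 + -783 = -821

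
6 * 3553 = 21318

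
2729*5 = 13645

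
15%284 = 15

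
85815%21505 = 21300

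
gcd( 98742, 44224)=2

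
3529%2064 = 1465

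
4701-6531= - 1830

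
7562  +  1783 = 9345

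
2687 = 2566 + 121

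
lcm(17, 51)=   51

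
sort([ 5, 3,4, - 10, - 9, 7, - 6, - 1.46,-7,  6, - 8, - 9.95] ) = [ - 10,-9.95, - 9, -8,-7, - 6 , - 1.46,3,4,5,6, 7]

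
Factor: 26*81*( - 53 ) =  - 111618 = - 2^1 * 3^4 * 13^1*53^1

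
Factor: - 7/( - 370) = 2^( - 1)*5^ ( - 1)*7^1*37^ ( - 1) 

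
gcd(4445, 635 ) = 635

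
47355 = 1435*33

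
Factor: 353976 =2^3*3^1*7^3*43^1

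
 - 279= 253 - 532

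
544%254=36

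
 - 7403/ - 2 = 7403/2 =3701.50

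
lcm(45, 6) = 90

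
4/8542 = 2/4271 = 0.00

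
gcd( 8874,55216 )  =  986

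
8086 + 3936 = 12022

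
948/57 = 16  +  12/19 = 16.63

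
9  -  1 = 8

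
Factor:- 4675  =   - 5^2*11^1*17^1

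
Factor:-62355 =-3^1 * 5^1*4157^1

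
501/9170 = 501/9170=0.05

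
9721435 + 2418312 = 12139747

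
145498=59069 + 86429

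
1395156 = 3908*357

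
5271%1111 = 827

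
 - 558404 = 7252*( - 77)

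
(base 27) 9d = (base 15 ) 121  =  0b100000000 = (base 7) 514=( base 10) 256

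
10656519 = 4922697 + 5733822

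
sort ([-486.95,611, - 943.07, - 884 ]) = [ - 943.07, - 884,  -  486.95  ,  611]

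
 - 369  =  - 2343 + 1974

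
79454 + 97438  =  176892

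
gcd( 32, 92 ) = 4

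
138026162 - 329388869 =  - 191362707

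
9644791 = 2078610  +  7566181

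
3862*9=34758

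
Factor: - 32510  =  -2^1*5^1 * 3251^1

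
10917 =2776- - 8141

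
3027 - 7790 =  - 4763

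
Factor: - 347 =-347^1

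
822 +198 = 1020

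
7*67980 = 475860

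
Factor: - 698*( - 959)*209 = 2^1*7^1*11^1*19^1*137^1*349^1 = 139900838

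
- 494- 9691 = - 10185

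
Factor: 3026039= 43^1*70373^1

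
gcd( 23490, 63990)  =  810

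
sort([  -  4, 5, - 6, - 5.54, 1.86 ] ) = [-6,-5.54,  -  4, 1.86 , 5 ] 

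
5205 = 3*1735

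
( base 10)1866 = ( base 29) 26A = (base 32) 1QA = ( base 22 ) 3ii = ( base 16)74A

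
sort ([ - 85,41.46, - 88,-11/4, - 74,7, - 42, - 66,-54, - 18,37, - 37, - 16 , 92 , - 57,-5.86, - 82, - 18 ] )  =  [ -88,-85, - 82, - 74, - 66,  -  57, - 54, - 42, -37, - 18 , - 18, - 16 , - 5.86, - 11/4,7,37,41.46,92 ] 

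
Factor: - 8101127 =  - 8101127^1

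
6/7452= 1/1242  =  0.00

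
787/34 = 787/34 = 23.15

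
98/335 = 98/335=0.29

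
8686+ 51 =8737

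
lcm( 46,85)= 3910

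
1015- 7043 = - 6028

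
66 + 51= 117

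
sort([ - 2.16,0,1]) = [ - 2.16, 0,1 ] 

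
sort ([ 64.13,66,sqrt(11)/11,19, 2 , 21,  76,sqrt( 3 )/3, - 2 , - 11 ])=[- 11, - 2,sqrt (11 ) /11  ,  sqrt( 3) /3, 2,  19,21 , 64.13  ,  66, 76 ]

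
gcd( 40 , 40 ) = 40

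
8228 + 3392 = 11620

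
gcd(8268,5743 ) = 1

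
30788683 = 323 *95321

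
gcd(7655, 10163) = 1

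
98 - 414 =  - 316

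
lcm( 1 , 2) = 2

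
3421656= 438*7812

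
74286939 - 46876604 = 27410335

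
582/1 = 582 = 582.00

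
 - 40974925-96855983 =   -  137830908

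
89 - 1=88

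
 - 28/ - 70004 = 7/17501=0.00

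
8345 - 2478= 5867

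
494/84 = 5 + 37/42 = 5.88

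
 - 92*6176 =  - 568192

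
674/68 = 337/34  =  9.91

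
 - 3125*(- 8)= 25000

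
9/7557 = 3/2519 = 0.00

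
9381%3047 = 240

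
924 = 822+102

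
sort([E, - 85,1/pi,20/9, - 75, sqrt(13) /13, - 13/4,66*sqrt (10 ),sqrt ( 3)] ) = [  -  85, - 75, - 13/4,sqrt( 13)/13, 1/pi, sqrt( 3), 20/9,E, 66*sqrt(10)]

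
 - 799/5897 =-1 + 5098/5897 = -0.14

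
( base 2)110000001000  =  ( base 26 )4EC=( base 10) 3080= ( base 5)44310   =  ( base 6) 22132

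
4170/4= 1042  +  1/2= 1042.50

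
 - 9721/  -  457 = 9721/457  =  21.27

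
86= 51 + 35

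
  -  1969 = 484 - 2453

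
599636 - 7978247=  - 7378611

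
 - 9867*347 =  - 3423849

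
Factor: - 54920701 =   -  11^1 * 71^1  *70321^1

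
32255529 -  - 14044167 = 46299696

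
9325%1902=1717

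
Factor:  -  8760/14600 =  - 3^1*5^(-1 ) = -3/5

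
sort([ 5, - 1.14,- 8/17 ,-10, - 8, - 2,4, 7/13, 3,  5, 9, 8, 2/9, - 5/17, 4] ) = [-10, - 8, - 2, - 1.14 ,-8/17, - 5/17, 2/9,7/13, 3, 4,4,5, 5, 8, 9] 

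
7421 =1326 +6095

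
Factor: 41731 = 29^1 * 1439^1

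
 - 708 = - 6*118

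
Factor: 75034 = 2^1*37517^1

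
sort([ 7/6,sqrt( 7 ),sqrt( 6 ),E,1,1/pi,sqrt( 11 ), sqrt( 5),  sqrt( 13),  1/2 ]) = [1/pi,1/2,1,  7/6,sqrt( 5), sqrt( 6 ) , sqrt(7), E, sqrt( 11), sqrt( 13 )]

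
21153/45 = 470 +1/15 = 470.07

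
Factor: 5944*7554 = 2^4*3^1*743^1*1259^1 =44900976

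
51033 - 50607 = 426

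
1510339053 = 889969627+620369426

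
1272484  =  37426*34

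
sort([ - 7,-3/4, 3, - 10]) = [ - 10, - 7, - 3/4,3]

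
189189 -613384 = -424195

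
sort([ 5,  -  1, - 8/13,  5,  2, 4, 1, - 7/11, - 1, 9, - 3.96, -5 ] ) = [ - 5, - 3.96, - 1, - 1, - 7/11, - 8/13,1, 2,4  ,  5,5 , 9]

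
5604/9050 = 2802/4525 = 0.62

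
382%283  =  99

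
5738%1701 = 635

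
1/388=1/388 = 0.00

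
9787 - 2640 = 7147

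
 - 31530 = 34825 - 66355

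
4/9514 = 2/4757 =0.00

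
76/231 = 76/231 = 0.33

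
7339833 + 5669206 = 13009039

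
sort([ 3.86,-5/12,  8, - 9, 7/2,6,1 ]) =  [ - 9,-5/12 , 1,7/2, 3.86,6,  8]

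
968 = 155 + 813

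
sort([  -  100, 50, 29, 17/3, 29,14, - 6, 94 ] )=[ - 100, - 6,17/3, 14, 29, 29, 50, 94] 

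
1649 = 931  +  718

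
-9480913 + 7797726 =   -  1683187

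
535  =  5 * 107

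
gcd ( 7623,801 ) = 9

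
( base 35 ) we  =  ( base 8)2156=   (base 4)101232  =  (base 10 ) 1134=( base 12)7A6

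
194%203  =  194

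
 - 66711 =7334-74045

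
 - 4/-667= 4/667 =0.01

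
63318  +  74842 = 138160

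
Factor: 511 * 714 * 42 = 2^2*3^2*7^3 *17^1 *73^1 = 15323868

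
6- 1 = 5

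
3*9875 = 29625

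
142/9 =15 + 7/9 = 15.78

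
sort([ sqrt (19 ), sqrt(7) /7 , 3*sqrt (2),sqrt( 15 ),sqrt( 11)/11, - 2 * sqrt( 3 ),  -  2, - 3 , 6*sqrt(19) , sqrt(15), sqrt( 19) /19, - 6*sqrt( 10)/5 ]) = [ - 6*sqrt ( 10)/5, - 2*sqrt(3), - 3,-2,sqrt (19)/19, sqrt(11 ) /11, sqrt (7)/7 , sqrt(15 ), sqrt(15 ),3*sqrt ( 2 ), sqrt( 19),6*sqrt(19)] 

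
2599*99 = 257301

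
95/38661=95/38661 = 0.00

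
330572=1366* 242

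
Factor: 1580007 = 3^1*11^1*13^1*29^1*127^1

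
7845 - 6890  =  955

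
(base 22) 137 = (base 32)HD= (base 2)1000101101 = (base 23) 115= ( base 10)557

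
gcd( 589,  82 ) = 1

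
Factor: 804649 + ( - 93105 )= 711544 = 2^3*29^1*3067^1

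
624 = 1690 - 1066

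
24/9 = 2+2/3 = 2.67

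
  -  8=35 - 43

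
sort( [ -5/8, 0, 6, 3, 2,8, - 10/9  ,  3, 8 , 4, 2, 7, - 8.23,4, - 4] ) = [ -8.23 , - 4, - 10/9,-5/8,  0, 2,2, 3, 3, 4,4, 6,7, 8,8]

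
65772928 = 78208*841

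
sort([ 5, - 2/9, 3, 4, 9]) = [-2/9, 3,4,5, 9]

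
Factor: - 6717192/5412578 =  - 2^2*3^1*163^( - 1)*16603^( - 1)* 279883^1 = - 3358596/2706289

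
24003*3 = 72009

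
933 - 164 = 769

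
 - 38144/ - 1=38144/1=38144.00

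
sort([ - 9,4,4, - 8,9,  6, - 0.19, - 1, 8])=[ - 9, - 8, - 1, - 0.19,  4, 4,  6,  8, 9 ] 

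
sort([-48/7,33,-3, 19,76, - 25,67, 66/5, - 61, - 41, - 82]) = [ - 82, - 61,-41,-25, - 48/7, - 3,66/5,19, 33, 67,  76]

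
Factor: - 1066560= - 2^6*3^1*5^1*11^1*101^1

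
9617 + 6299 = 15916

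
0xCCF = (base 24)5GF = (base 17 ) B5F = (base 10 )3279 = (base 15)e89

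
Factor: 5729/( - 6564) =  - 2^(-2) * 3^(-1 )*17^1*337^1*547^ ( - 1)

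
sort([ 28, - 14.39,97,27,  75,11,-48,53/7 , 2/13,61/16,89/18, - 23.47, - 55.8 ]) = [ - 55.8 , - 48, - 23.47, - 14.39,2/13,61/16,89/18,53/7,11, 27,28,75,97]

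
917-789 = 128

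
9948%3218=294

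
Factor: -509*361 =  - 183749 =-19^2*509^1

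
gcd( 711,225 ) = 9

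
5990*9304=55730960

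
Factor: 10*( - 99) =-990 = - 2^1*3^2*5^1*11^1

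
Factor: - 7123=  - 17^1*419^1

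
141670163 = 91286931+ 50383232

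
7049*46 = 324254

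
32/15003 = 32/15003 = 0.00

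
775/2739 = 775/2739 = 0.28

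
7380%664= 76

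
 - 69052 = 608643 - 677695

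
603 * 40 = 24120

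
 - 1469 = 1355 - 2824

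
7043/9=782  +  5/9 = 782.56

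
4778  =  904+3874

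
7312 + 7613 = 14925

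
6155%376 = 139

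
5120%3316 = 1804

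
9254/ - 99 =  - 9254/99 = - 93.47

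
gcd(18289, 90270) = 1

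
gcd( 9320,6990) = 2330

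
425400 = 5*85080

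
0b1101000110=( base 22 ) 1g2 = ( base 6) 3514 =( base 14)43C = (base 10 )838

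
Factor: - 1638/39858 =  - 3^1*73^( - 1 ) = - 3/73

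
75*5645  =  423375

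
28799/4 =28799/4 = 7199.75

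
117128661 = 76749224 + 40379437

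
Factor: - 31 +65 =34=2^1*17^1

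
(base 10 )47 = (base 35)1c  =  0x2F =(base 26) 1l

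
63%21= 0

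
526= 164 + 362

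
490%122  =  2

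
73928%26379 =21170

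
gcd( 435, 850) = 5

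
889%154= 119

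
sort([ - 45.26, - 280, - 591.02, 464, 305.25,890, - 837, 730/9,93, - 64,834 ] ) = [ - 837, - 591.02,-280 , - 64, -45.26,730/9 , 93,305.25, 464, 834, 890]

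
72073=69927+2146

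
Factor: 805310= 2^1 *5^1*11^1*7321^1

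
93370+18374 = 111744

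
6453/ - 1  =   - 6453 + 0/1= - 6453.00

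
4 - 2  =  2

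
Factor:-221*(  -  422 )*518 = 2^2* 7^1*13^1 * 17^1*37^1*211^1 = 48309716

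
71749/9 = 71749/9 = 7972.11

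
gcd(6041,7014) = 7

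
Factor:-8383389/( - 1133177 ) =3^1*7^1* 19^1*21011^1*1133177^( - 1 )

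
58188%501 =72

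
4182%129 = 54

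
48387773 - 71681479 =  - 23293706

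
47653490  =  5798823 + 41854667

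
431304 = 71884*6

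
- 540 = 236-776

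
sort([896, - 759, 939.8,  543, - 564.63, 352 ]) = [ - 759, - 564.63, 352, 543 , 896, 939.8 ] 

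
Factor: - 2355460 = - 2^2* 5^1*117773^1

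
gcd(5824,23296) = 5824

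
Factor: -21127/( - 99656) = 2^( - 3 ) * 37^1 * 571^1*12457^ ( -1 ) 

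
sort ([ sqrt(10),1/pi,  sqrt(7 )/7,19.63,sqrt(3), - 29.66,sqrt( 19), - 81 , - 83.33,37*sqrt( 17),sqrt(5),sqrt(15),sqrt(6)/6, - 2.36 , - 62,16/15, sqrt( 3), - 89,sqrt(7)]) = [ - 89, - 83.33, - 81,- 62 , - 29.66,-2.36,1/pi, sqrt( 7 ) /7,sqrt(6)/6, 16/15,sqrt(3 ),sqrt(3 ), sqrt(5 ),sqrt( 7),sqrt( 10 ), sqrt ( 15),sqrt( 19 ),19.63, 37* sqrt ( 17)]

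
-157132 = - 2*78566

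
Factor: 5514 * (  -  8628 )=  - 2^3*3^2 *719^1*919^1 = -47574792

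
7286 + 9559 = 16845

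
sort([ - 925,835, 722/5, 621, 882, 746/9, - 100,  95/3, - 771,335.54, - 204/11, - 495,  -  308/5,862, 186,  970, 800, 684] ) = [ - 925, -771, - 495, - 100,- 308/5,-204/11,95/3,746/9, 722/5,186, 335.54, 621, 684 , 800,835, 862, 882,970 ]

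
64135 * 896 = 57464960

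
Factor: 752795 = 5^1*150559^1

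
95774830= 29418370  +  66356460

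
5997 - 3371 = 2626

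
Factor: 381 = 3^1*127^1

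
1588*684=1086192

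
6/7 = 6/7 = 0.86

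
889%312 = 265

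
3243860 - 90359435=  - 87115575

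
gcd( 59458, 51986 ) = 2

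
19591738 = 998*19631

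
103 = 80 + 23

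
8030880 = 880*9126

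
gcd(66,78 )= 6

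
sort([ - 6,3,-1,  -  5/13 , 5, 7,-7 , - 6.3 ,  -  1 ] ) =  [ - 7 , - 6.3, - 6, - 1, - 1 , - 5/13 , 3,5, 7]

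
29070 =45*646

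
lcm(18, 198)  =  198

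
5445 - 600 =4845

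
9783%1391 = 46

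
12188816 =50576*241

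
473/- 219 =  - 473/219 =- 2.16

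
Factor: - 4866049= - 4866049^1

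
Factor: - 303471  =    -  3^2*7^1*4817^1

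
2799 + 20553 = 23352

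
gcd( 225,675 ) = 225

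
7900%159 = 109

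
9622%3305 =3012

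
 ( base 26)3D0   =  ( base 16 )93E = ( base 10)2366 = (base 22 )4jc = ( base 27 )36h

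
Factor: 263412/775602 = 18/53=2^1*3^2*53^( - 1) 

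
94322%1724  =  1226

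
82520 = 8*10315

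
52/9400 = 13/2350 = 0.01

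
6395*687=4393365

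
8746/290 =30 + 23/145  =  30.16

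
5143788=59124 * 87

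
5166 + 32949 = 38115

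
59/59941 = 59/59941 = 0.00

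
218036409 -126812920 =91223489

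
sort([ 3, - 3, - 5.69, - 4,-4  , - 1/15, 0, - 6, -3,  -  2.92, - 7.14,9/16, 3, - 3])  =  [ - 7.14, -6, - 5.69, - 4, - 4, - 3, - 3,  -  3,-2.92, -1/15, 0, 9/16, 3,3]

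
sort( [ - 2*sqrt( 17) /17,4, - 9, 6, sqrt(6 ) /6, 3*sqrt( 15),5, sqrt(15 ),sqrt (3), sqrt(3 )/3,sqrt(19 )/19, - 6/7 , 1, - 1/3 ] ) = [ - 9, - 6/7, - 2 * sqrt(17 ) /17, - 1/3,  sqrt( 19 )/19,sqrt( 6)/6,sqrt( 3 )/3, 1, sqrt( 3 ), sqrt(15 ), 4,5,6,3 * sqrt( 15 ) ]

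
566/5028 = 283/2514 = 0.11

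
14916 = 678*22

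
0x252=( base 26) MM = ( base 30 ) JO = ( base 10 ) 594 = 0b1001010010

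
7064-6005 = 1059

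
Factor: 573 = 3^1*191^1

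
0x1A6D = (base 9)10246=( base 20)gi5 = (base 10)6765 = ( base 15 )2010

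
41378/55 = 752  +  18/55 = 752.33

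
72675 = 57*1275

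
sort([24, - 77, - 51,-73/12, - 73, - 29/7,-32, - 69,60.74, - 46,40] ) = [ - 77, - 73, - 69, - 51 , - 46, - 32,-73/12, - 29/7,24, 40 , 60.74 ] 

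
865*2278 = 1970470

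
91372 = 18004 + 73368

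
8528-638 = 7890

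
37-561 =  - 524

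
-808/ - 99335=808/99335= 0.01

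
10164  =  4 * 2541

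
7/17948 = 1/2564 = 0.00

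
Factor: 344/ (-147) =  - 2^3 * 3^ ( - 1 )*7^(-2 )*43^1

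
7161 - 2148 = 5013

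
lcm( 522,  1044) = 1044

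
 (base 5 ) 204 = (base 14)3C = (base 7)105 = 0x36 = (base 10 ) 54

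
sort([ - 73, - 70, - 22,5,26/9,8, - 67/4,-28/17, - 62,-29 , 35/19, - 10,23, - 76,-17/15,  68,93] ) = [ - 76, - 73, - 70, - 62, - 29, - 22,- 67/4, - 10, - 28/17, - 17/15,35/19,26/9,5, 8,23,68 , 93 ]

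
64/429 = 64/429  =  0.15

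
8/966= 4/483 = 0.01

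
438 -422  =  16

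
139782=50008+89774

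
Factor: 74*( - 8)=  -  592 = - 2^4 * 37^1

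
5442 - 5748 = -306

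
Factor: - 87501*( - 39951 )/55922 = 2^( - 1) * 3^3*23^1 * 193^1 * 27961^( - 1) * 29167^1 = 3495752451/55922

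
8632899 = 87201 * 99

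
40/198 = 20/99 =0.20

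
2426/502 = 4 + 209/251 = 4.83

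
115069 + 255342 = 370411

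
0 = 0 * 4177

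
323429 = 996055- 672626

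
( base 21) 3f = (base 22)3C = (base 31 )2G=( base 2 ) 1001110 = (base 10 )78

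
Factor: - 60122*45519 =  - 2736693318 = -  2^1 * 3^1*23^1*1307^1*15173^1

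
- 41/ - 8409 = 41/8409 = 0.00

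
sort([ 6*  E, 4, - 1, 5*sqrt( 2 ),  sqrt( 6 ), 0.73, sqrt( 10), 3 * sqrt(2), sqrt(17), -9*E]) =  [ - 9*E,  -  1,0.73, sqrt(6 ), sqrt(10), 4,sqrt( 17 ),3*sqrt( 2),5 * sqrt(  2),6*E]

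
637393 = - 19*( - 33547)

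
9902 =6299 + 3603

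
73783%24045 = 1648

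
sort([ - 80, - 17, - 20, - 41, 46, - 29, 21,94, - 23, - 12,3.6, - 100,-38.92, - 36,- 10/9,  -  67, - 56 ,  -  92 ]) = [ - 100,-92  , - 80, - 67,  -  56 , - 41, - 38.92,-36, - 29, - 23, - 20, - 17, - 12 , - 10/9,3.6, 21,  46,94]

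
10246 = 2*5123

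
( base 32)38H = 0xd11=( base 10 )3345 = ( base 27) 4fo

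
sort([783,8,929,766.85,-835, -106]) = [ - 835,  -  106,8, 766.85, 783, 929]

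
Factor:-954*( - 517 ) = 493218 = 2^1*3^2*11^1 * 47^1*53^1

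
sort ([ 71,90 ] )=[71,90]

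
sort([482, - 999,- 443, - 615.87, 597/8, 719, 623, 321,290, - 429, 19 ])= [ - 999, - 615.87,  -  443, - 429, 19,597/8,290,321, 482,623 , 719]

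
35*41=1435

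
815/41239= 5/253= 0.02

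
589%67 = 53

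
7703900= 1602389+6101511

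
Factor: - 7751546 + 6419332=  -1332214 = -  2^1*13^1*51239^1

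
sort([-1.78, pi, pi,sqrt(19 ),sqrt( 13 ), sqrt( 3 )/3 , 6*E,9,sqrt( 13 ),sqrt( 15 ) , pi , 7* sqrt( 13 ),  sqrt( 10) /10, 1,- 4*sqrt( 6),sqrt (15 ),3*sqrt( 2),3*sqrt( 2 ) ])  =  [ - 4*sqrt( 6), - 1.78,  sqrt( 10)/10,sqrt( 3) /3, 1,pi,pi , pi,  sqrt(13 ),sqrt( 13),sqrt(15 ), sqrt(15), 3* sqrt( 2 ), 3  *sqrt( 2 ),  sqrt( 19), 9, 6*E, 7*sqrt( 13) ] 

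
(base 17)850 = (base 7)6663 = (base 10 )2397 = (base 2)100101011101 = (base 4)211131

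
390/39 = 10 =10.00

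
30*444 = 13320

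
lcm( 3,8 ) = 24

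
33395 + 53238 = 86633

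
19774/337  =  19774/337 = 58.68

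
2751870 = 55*50034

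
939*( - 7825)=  - 7347675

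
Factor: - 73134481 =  - 7^1*10447783^1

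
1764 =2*882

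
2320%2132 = 188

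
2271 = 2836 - 565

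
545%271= 3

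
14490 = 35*414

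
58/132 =29/66 = 0.44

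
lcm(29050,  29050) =29050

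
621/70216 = 621/70216 = 0.01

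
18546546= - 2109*( - 8794 ) 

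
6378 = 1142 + 5236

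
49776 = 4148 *12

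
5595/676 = 5595/676  =  8.28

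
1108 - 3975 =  - 2867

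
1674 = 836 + 838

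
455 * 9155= 4165525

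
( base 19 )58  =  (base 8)147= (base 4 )1213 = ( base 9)124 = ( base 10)103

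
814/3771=814/3771 = 0.22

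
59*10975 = 647525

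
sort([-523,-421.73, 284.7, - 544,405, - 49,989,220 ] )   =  [ - 544, - 523, -421.73, - 49, 220 , 284.7,405, 989 ] 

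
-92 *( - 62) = 5704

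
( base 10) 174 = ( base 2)10101110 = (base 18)9c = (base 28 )66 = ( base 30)5o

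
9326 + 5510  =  14836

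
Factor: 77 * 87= 6699 = 3^1 * 7^1*11^1*29^1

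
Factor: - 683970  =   - 2^1*3^1 *5^1*7^1* 3257^1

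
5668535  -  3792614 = 1875921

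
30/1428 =5/238 = 0.02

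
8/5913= 8/5913 = 0.00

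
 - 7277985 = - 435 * 16731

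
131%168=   131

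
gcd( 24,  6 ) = 6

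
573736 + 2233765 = 2807501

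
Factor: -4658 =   -  2^1*17^1*137^1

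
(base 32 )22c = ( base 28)2JO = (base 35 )1po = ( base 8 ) 4114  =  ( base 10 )2124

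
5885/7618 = 5885/7618= 0.77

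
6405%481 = 152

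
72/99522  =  4/5529= 0.00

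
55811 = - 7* ( - 7973) 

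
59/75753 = 59/75753 = 0.00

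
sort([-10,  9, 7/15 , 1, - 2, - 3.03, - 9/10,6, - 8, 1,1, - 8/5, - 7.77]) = [ - 10,-8, - 7.77 ,-3.03,  -  2, - 8/5, - 9/10, 7/15,1,  1, 1 , 6, 9]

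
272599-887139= - 614540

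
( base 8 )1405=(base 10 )773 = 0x305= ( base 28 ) RH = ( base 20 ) 1ID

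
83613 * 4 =334452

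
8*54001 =432008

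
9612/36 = 267= 267.00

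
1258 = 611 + 647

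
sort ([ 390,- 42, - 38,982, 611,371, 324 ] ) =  [ - 42, - 38, 324,  371, 390, 611,982]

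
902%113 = 111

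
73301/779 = 73301/779 = 94.10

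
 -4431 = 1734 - 6165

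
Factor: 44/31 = 2^2*11^1*31^( - 1)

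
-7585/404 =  - 19 + 91/404 = -18.77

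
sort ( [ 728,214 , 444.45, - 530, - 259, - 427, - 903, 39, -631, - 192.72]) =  [ -903,-631, - 530, - 427,-259,-192.72, 39, 214, 444.45, 728]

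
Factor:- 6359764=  - 2^2 * 1589941^1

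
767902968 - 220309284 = 547593684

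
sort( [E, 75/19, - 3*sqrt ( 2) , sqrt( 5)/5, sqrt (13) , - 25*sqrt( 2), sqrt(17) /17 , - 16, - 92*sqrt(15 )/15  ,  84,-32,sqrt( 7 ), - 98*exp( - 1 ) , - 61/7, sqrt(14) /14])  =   [ - 98*exp( - 1),-25*sqrt(2), - 32,-92 * sqrt( 15 )/15 , -16, - 61/7, - 3*sqrt ( 2), sqrt( 17 ) /17,sqrt( 14)/14 , sqrt( 5 )/5, sqrt ( 7),E, sqrt( 13),  75/19, 84]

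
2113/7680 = 2113/7680 = 0.28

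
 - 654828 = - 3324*197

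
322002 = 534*603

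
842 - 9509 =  - 8667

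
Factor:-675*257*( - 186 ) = 2^1*3^4*5^2*31^1* 257^1 = 32266350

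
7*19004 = 133028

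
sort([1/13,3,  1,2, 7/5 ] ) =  [ 1/13, 1,7/5, 2, 3 ] 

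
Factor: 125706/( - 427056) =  - 2^ ( -3)*31^( - 1 )*73^1 = -73/248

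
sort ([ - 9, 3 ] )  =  [ - 9, 3]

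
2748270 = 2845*966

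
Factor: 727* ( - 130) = -2^1*5^1*13^1*727^1  =  - 94510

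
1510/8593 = 1510/8593 =0.18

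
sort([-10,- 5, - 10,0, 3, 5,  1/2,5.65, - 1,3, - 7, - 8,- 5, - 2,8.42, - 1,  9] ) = [  -  10,-10,-8, - 7,-5,  -  5, - 2 ,  -  1, - 1, 0, 1/2,3, 3,5  ,  5.65,8.42,9]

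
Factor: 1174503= 3^1 * 11^1*35591^1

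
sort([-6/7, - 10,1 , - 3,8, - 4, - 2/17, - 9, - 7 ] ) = [ - 10, - 9, - 7, - 4, - 3, - 6/7, - 2/17 , 1, 8] 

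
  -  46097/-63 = 46097/63 = 731.70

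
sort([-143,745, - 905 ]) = [ - 905, - 143,745] 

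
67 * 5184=347328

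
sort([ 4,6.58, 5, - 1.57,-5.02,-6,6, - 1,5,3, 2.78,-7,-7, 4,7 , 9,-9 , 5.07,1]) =[ - 9,-7,-7 ,  -  6,-5.02, - 1.57, - 1, 1,2.78, 3, 4, 4,5,5,5.07, 6,6.58, 7,9]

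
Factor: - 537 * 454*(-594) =144816012 = 2^2*3^4*11^1*179^1*227^1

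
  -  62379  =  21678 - 84057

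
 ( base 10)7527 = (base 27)A8L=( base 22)fc3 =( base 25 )c12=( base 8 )16547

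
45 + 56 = 101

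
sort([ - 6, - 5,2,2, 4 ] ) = [  -  6, - 5,2, 2,4] 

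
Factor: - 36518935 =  - 5^1*59^1*79^1*1567^1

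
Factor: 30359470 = 2^1 * 5^1*3035947^1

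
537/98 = 537/98 = 5.48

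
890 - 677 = 213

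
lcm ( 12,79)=948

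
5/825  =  1/165 = 0.01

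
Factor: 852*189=2^2*3^4*7^1* 71^1=161028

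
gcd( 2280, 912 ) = 456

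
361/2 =180 + 1/2 =180.50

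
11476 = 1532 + 9944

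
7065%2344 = 33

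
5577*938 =5231226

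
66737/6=66737/6 = 11122.83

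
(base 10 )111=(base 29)3O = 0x6f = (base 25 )4b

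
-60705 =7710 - 68415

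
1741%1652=89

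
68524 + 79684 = 148208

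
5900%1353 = 488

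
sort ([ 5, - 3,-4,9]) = [ - 4, - 3  ,  5,9] 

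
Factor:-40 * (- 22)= 880 = 2^4 * 5^1*11^1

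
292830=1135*258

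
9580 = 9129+451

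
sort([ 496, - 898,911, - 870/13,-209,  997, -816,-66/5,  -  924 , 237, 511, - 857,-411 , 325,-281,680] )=[-924,-898,  -  857,-816, - 411,  -  281,-209,-870/13, - 66/5,  237,  325, 496,  511,680, 911,  997]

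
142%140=2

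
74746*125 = 9343250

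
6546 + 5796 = 12342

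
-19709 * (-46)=906614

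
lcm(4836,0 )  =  0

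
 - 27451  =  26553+- 54004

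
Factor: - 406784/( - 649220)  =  2^6*5^( -1)*7^1*11^ ( - 1)*13^( - 1) = 448/715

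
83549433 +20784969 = 104334402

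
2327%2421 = 2327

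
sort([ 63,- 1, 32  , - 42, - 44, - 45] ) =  [ - 45, - 44,-42, - 1,32,63 ] 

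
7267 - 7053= 214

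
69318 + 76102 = 145420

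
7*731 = 5117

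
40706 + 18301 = 59007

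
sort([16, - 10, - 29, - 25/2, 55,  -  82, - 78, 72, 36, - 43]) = [ - 82, - 78, - 43, - 29, - 25/2,-10,16, 36, 55, 72]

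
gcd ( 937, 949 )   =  1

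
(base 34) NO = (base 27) 12N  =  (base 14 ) 418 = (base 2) 1100100110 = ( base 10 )806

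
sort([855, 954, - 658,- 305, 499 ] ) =[ - 658, - 305,499,  855, 954]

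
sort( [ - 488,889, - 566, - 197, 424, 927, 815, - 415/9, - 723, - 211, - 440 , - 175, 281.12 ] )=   [ - 723, - 566, - 488, - 440, - 211, - 197, -175, - 415/9, 281.12, 424,815, 889, 927]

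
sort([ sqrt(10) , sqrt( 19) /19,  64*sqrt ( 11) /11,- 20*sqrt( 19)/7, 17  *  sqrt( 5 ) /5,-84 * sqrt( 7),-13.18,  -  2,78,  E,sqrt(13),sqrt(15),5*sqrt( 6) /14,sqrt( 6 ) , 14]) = [- 84*sqrt( 7 ),-13.18, - 20*sqrt( 19) /7, - 2  ,  sqrt( 19)/19,5*sqrt( 6 )/14,sqrt(6),E,sqrt( 10 ),sqrt(13 ),sqrt( 15),17*sqrt( 5)/5,14, 64*sqrt( 11 )/11,78 ]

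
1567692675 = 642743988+924948687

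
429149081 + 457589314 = 886738395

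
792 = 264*3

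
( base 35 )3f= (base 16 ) 78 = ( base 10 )120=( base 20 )60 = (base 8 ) 170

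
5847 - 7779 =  - 1932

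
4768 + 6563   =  11331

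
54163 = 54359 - 196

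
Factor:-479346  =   - 2^1*3^1 * 7^1 *101^1 * 113^1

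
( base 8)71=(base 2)111001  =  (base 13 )45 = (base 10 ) 57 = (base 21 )2F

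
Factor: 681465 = 3^1*5^1*181^1 * 251^1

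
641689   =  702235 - 60546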